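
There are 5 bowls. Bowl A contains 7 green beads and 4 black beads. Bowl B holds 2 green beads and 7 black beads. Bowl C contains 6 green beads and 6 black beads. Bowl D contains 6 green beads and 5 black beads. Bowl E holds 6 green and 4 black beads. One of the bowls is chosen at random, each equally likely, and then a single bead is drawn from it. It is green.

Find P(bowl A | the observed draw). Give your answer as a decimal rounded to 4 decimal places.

The likelihood of this draw under each hypothesis: P(data | bowl A) = (7/11) = 0.63636; P(data | bowl B) = (2/9) = 0.22222; P(data | bowl C) = (6/12) = 0.5; P(data | bowl D) = (6/11) = 0.54545; P(data | bowl E) = (6/10) = 0.6.
Weighting by the prior gives 1/5 · 0.63636 = 0.12727, 1/5 · 0.22222 = 0.044444, 1/5 · 0.5 = 0.1, 1/5 · 0.54545 = 0.10909, 1/5 · 0.6 = 0.12; with total 0.50081.
Therefore the posterior P(bowl A | data) = (0.12727) / (0.50081) = 0.25413.

0.2541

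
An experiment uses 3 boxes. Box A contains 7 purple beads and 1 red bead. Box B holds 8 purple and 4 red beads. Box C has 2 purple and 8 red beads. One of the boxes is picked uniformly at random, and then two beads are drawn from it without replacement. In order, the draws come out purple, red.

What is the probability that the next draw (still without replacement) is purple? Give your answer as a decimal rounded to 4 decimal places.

For each hypothesis, P(data | H) works out to: P(data | box A) = (7/8)(1/7) = 0.125; P(data | box B) = (8/12)(4/11) = 0.24242; P(data | box C) = (2/10)(8/9) = 0.17778.
The prior-weighted likelihoods are 1/3 · 0.125 = 0.041667, 1/3 · 0.24242 = 0.080808, 1/3 · 0.17778 = 0.059259; these sum to 0.18173.
Normalising, the posterior is P(box A | data) = 0.22927, P(box B | data) = 0.44465, P(box C | data) = 0.32608.
The predictive probability is P(purple next | data) = (1)(0.22927) + (7/10)(0.44465) + (1/8)(0.32608) = 0.58129.

0.5813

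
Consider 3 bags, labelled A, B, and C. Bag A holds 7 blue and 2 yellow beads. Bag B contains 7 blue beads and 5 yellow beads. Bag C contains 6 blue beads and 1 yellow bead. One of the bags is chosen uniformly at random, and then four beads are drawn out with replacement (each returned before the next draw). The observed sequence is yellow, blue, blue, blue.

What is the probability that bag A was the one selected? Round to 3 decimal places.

Compute the likelihood of the observed sequence for each case: P(data | bag A) = (2/9)(7/9)(7/9)(7/9) = 0.10456; P(data | bag B) = (5/12)(7/12)(7/12)(7/12) = 0.082706; P(data | bag C) = (1/7)(6/7)(6/7)(6/7) = 0.089963.
Weighting by the prior gives 1/3 · 0.10456 = 0.034852, 1/3 · 0.082706 = 0.027569, 1/3 · 0.089963 = 0.029988; summing to 0.092409.
By Bayes' rule, P(bag A | data) = (0.034852) / (0.092409) = 0.37716.

0.377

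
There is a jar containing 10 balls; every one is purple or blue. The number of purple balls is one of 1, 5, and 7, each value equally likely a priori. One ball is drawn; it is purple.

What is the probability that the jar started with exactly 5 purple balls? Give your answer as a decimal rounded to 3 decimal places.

0.385

The likelihood of this draw under each hypothesis: P(data | r = 1) = (1/10) = 1/10; P(data | r = 5) = (5/10) = 1/2; P(data | r = 7) = (7/10) = 7/10.
The prior-weighted likelihoods are 1/3 · 1/10 = 1/30, 1/3 · 1/2 = 1/6, 1/3 · 7/10 = 7/30; these sum to 13/30.
Hence P(r = 5 | data) = (1/6) / (13/30) = 5/13.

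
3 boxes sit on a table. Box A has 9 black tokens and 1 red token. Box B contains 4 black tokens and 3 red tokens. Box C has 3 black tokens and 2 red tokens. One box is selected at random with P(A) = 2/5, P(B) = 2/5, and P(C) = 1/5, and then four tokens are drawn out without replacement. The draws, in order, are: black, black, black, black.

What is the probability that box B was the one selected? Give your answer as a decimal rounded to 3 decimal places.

0.045

Under each hypothesis, the probability of the observed sequence is: P(data | box A) = (9/10)(8/9)(7/8)(6/7) = 3/5; P(data | box B) = (4/7)(3/6)(2/5)(1/4) = 1/35; P(data | box C) = (3/5)(2/4)(1/3)(0/2) = 0.
Multiplying each by its prior: 2/5 · 3/5 = 6/25, 2/5 · 1/35 = 2/175, 1/5 · 0 = 0; summing to 44/175.
So P(box B | data) = (2/175) / (44/175) = 1/22.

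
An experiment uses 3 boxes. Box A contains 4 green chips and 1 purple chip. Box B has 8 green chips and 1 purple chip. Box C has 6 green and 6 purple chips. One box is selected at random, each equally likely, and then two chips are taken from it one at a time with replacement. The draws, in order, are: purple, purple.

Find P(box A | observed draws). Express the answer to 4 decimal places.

The likelihood of the observed sequence under each hypothesis: P(data | box A) = (1/5)(1/5) = 0.04; P(data | box B) = (1/9)(1/9) = 0.012346; P(data | box C) = (6/12)(6/12) = 0.25.
The prior-weighted likelihoods are 1/3 · 0.04 = 0.013333, 1/3 · 0.012346 = 0.0041152, 1/3 · 0.25 = 0.083333; summing to 0.10078.
So P(box A | data) = (0.013333) / (0.10078) = 0.1323.

0.1323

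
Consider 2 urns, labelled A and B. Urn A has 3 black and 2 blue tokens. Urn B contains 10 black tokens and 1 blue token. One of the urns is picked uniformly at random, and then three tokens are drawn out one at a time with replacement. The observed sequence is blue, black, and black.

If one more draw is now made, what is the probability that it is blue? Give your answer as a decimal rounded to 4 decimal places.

Compute the likelihood of the observed sequence for each case: P(data | urn A) = (2/5)(3/5)(3/5) = 0.144; P(data | urn B) = (1/11)(10/11)(10/11) = 0.075131.
The prior-weighted likelihoods are 1/2 · 0.144 = 0.072, 1/2 · 0.075131 = 0.037566; with total 0.10957.
Normalising, the posterior is P(urn A | data) = 0.65714, P(urn B | data) = 0.34286.
So P(blue next | data) = Σ P(blue next | H) P(H | data) = (2/5)(0.65714) + (1/11)(0.34286) = 0.29403.

0.2940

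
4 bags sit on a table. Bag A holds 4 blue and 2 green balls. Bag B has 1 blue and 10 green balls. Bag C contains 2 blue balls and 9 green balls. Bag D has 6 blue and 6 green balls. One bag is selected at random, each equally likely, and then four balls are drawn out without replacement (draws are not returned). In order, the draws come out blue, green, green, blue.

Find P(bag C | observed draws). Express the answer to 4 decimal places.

0.1132

The likelihood of the observed sequence under each hypothesis: P(data | bag A) = (4/6)(2/5)(1/4)(3/3) = 0.066667; P(data | bag B) = (1/11)(10/10)(9/9)(0/8) = 0; P(data | bag C) = (2/11)(9/10)(8/9)(1/8) = 0.018182; P(data | bag D) = (6/12)(6/11)(5/10)(5/9) = 0.075758.
Multiplying each by its prior: 1/4 · 0.066667 = 0.016667, 1/4 · 0 = 0, 1/4 · 0.018182 = 0.0045455, 1/4 · 0.075758 = 0.018939; these sum to 0.040152.
By Bayes' rule, P(bag C | data) = (0.0045455) / (0.040152) = 0.11321.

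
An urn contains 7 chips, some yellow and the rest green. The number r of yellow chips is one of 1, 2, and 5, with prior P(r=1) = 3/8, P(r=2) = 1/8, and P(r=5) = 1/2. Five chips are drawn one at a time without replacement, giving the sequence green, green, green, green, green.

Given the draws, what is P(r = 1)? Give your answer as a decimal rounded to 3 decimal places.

0.947

The likelihood of the observed sequence under each hypothesis: P(data | r = 1) = (6/7)(5/6)(4/5)(3/4)(2/3) = 2/7; P(data | r = 2) = (5/7)(4/6)(3/5)(2/4)(1/3) = 1/21; P(data | r = 5) = (2/7)(1/6)(0/5) = 0.
The prior-weighted likelihoods are 3/8 · 2/7 = 3/28, 1/8 · 1/21 = 1/168, 1/2 · 0 = 0; these sum to 19/168.
So P(r = 1 | data) = (3/28) / (19/168) = 18/19.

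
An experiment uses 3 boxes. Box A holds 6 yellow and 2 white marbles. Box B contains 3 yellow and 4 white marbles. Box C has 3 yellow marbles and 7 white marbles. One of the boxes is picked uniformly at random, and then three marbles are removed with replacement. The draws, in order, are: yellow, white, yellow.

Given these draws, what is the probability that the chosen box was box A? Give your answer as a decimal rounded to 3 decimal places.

Compute the likelihood of the observed sequence for each case: P(data | box A) = (6/8)(2/8)(6/8) = 0.14062; P(data | box B) = (3/7)(4/7)(3/7) = 0.10496; P(data | box C) = (3/10)(7/10)(3/10) = 0.063.
Multiplying each by its prior: 1/3 · 0.14062 = 0.046875, 1/3 · 0.10496 = 0.034985, 1/3 · 0.063 = 0.021; with total 0.10286.
By Bayes' rule, P(box A | data) = (0.046875) / (0.10286) = 0.45571.

0.456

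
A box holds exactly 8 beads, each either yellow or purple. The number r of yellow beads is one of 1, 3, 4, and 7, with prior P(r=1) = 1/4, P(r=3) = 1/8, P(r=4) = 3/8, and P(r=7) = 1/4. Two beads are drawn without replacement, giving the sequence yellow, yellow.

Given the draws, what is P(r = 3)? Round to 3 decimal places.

0.048

For each hypothesis, P(data | H) works out to: P(data | r = 1) = (1/8)(0/7) = 0; P(data | r = 3) = (3/8)(2/7) = 3/28; P(data | r = 4) = (4/8)(3/7) = 3/14; P(data | r = 7) = (7/8)(6/7) = 3/4.
The prior-weighted likelihoods are 1/4 · 0 = 0, 1/8 · 3/28 = 3/224, 3/8 · 3/14 = 9/112, 1/4 · 3/4 = 3/16; summing to 9/32.
Hence P(r = 3 | data) = (3/224) / (9/32) = 1/21.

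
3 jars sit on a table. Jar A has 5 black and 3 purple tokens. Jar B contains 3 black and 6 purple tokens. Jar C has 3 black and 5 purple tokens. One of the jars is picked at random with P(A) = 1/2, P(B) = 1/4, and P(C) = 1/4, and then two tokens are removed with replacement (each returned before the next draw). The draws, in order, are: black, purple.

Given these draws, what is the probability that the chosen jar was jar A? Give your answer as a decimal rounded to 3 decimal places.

Compute the likelihood of the observed sequence for each case: P(data | jar A) = (5/8)(3/8) = 0.23438; P(data | jar B) = (3/9)(6/9) = 0.22222; P(data | jar C) = (3/8)(5/8) = 0.23438.
Weighting by the prior gives 1/2 · 0.23438 = 0.11719, 1/4 · 0.22222 = 0.055556, 1/4 · 0.23438 = 0.058594; with total 0.23134.
Therefore the posterior P(jar A | data) = (0.11719) / (0.23134) = 0.50657.

0.507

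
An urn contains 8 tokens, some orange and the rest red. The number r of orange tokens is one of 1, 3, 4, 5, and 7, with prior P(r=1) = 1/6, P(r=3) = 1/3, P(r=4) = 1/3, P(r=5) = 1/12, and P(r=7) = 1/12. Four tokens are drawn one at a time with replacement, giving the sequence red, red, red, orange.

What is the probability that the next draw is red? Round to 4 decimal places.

0.6269

For each hypothesis, P(data | H) works out to: P(data | r = 1) = (7/8)(7/8)(7/8)(1/8) = 0.08374; P(data | r = 3) = (5/8)(5/8)(5/8)(3/8) = 0.091553; P(data | r = 4) = (4/8)(4/8)(4/8)(4/8) = 0.0625; P(data | r = 5) = (3/8)(3/8)(3/8)(5/8) = 0.032959; P(data | r = 7) = (1/8)(1/8)(1/8)(7/8) = 0.001709.
The prior-weighted likelihoods are 1/6 · 0.08374 = 0.013957, 1/3 · 0.091553 = 0.030518, 1/3 · 0.0625 = 0.020833, 1/12 · 0.032959 = 0.0027466, 1/12 · 0.001709 = 0.00014242; summing to 0.068197.
Dividing through by the total gives posterior P(r = 1 | data) = 0.20465, P(r = 3 | data) = 0.44749, P(r = 4 | data) = 0.30549, P(r = 5 | data) = 0.040274, P(r = 7 | data) = 0.0020883.
Averaging over the posterior, P(red next | data) = (7/8)(0.20465) + (5/8)(0.44749) + (1/2)(0.30549) + (3/8)(0.040274) + (1/8)(0.0020883) = 0.62686.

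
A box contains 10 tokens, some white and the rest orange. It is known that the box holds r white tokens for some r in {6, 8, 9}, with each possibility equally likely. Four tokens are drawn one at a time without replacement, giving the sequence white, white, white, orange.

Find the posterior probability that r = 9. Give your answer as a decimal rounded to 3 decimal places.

Under each hypothesis, the probability of the observed sequence is: P(data | r = 6) = (6/10)(5/9)(4/8)(4/7) = 2/21; P(data | r = 8) = (8/10)(7/9)(6/8)(2/7) = 2/15; P(data | r = 9) = (9/10)(8/9)(7/8)(1/7) = 1/10.
Multiplying each by its prior: 1/3 · 2/21 = 2/63, 1/3 · 2/15 = 2/45, 1/3 · 1/10 = 1/30; with total 23/210.
By Bayes' rule, P(r = 9 | data) = (1/30) / (23/210) = 7/23.

0.304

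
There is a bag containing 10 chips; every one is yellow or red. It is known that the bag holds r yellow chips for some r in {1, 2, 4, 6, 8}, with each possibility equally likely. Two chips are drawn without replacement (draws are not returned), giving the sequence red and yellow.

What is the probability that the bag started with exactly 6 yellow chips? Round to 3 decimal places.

The likelihood of the observed sequence under each hypothesis: P(data | r = 1) = (9/10)(1/9) = 1/10; P(data | r = 2) = (8/10)(2/9) = 8/45; P(data | r = 4) = (6/10)(4/9) = 4/15; P(data | r = 6) = (4/10)(6/9) = 4/15; P(data | r = 8) = (2/10)(8/9) = 8/45.
Multiplying each by its prior: 1/5 · 1/10 = 1/50, 1/5 · 8/45 = 8/225, 1/5 · 4/15 = 4/75, 1/5 · 4/15 = 4/75, 1/5 · 8/45 = 8/225; with total 89/450.
So P(r = 6 | data) = (4/75) / (89/450) = 24/89.

0.270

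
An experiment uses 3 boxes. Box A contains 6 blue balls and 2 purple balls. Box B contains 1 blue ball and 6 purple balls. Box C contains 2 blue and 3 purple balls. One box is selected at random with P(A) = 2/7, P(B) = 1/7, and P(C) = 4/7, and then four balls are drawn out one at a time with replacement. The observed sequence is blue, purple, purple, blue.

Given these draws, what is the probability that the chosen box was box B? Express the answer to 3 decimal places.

0.047

The likelihood of the observed sequence under each hypothesis: P(data | box A) = (6/8)(2/8)(2/8)(6/8) = 0.035156; P(data | box B) = (1/7)(6/7)(6/7)(1/7) = 0.014994; P(data | box C) = (2/5)(3/5)(3/5)(2/5) = 0.0576.
Multiplying each by its prior: 2/7 · 0.035156 = 0.010045, 1/7 · 0.014994 = 0.002142, 4/7 · 0.0576 = 0.032914; summing to 0.045101.
Therefore the posterior P(box B | data) = (0.002142) / (0.045101) = 0.047493.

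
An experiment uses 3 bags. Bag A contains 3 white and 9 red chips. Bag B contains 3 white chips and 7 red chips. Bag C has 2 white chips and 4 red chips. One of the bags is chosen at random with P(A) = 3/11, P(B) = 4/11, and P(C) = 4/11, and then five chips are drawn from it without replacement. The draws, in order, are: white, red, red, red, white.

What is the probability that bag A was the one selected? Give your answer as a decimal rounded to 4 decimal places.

0.1805

Under each hypothesis, the probability of the observed sequence is: P(data | bag A) = (3/12)(9/11)(8/10)(7/9)(2/8) = 0.031818; P(data | bag B) = (3/10)(7/9)(6/8)(5/7)(2/6) = 0.041667; P(data | bag C) = (2/6)(4/5)(3/4)(2/3)(1/2) = 0.066667.
The prior-weighted likelihoods are 3/11 · 0.031818 = 0.0086777, 4/11 · 0.041667 = 0.015152, 4/11 · 0.066667 = 0.024242; summing to 0.048072.
Hence P(bag A | data) = (0.0086777) / (0.048072) = 0.18052.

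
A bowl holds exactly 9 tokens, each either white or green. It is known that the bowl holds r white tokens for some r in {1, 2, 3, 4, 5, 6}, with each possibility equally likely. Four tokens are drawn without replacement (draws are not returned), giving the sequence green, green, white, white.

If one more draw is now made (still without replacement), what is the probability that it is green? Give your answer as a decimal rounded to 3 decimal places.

0.545

The likelihood of the observed sequence under each hypothesis: P(data | r = 1) = (8/9)(7/8)(1/7)(0/6) = 0; P(data | r = 2) = (7/9)(6/8)(2/7)(1/6) = 1/36; P(data | r = 3) = (6/9)(5/8)(3/7)(2/6) = 5/84; P(data | r = 4) = (5/9)(4/8)(4/7)(3/6) = 5/63; P(data | r = 5) = (4/9)(3/8)(5/7)(4/6) = 5/63; P(data | r = 6) = (3/9)(2/8)(6/7)(5/6) = 5/84.
The prior-weighted likelihoods are 1/6 · 0 = 0, 1/6 · 1/36 = 1/216, 1/6 · 5/84 = 5/504, 1/6 · 5/63 = 5/378, 1/6 · 5/63 = 5/378, 1/6 · 5/84 = 5/504; summing to 11/216.
Normalising, the posterior is P(r = 1 | data) = 0, P(r = 2 | data) = 1/11, P(r = 3 | data) = 15/77, P(r = 4 | data) = 20/77, P(r = 5 | data) = 20/77, P(r = 6 | data) = 15/77.
So P(green next | data) = Σ P(green next | H) P(H | data) = (1)(1/11) + (4/5)(15/77) + (3/5)(20/77) + (2/5)(20/77) + (1/5)(15/77) = 6/11.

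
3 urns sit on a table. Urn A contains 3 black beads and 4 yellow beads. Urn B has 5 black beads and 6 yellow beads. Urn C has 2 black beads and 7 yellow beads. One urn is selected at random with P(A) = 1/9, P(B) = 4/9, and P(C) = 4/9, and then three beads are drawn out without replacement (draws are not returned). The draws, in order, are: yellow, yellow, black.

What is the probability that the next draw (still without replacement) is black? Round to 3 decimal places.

Compute the likelihood of the observed sequence for each case: P(data | urn A) = (4/7)(3/6)(3/5) = 0.17143; P(data | urn B) = (6/11)(5/10)(5/9) = 0.15152; P(data | urn C) = (7/9)(6/8)(2/7) = 0.16667.
Weighting by the prior gives 1/9 · 0.17143 = 0.019048, 4/9 · 0.15152 = 0.06734, 4/9 · 0.16667 = 0.074074; with total 0.16046.
The posterior is then P(urn A | data) = 0.11871, P(urn B | data) = 0.41966, P(urn C | data) = 0.46163.
Averaging over the posterior, P(black next | data) = (1/2)(0.11871) + (1/2)(0.41966) + (1/6)(0.46163) = 0.34612.

0.346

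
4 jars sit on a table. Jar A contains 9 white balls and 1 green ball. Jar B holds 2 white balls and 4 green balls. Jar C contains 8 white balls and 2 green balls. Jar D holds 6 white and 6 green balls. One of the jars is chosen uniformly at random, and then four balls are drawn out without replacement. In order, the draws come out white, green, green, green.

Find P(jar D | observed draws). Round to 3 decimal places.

0.313

Compute the likelihood of the observed sequence for each case: P(data | jar A) = (9/10)(1/9)(0/8) = 0; P(data | jar B) = (2/6)(4/5)(3/4)(2/3) = 2/15; P(data | jar C) = (8/10)(2/9)(1/8)(0/7) = 0; P(data | jar D) = (6/12)(6/11)(5/10)(4/9) = 2/33.
Multiplying each by its prior: 1/4 · 0 = 0, 1/4 · 2/15 = 1/30, 1/4 · 0 = 0, 1/4 · 2/33 = 1/66; summing to 8/165.
So P(jar D | data) = (1/66) / (8/165) = 5/16.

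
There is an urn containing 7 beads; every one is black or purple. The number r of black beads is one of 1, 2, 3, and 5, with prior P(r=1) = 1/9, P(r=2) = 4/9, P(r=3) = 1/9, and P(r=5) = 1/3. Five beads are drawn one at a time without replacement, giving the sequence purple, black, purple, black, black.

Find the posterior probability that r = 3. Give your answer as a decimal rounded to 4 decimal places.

0.1667

Compute the likelihood of the observed sequence for each case: P(data | r = 1) = (6/7)(1/6)(5/5)(0/4) = 0; P(data | r = 2) = (5/7)(2/6)(4/5)(1/4)(0/3) = 0; P(data | r = 3) = (4/7)(3/6)(3/5)(2/4)(1/3) = 1/35; P(data | r = 5) = (2/7)(5/6)(1/5)(4/4)(3/3) = 1/21.
Weighting by the prior gives 1/9 · 0 = 0, 4/9 · 0 = 0, 1/9 · 1/35 = 1/315, 1/3 · 1/21 = 1/63; with total 2/105.
Therefore the posterior P(r = 3 | data) = (1/315) / (2/105) = 1/6.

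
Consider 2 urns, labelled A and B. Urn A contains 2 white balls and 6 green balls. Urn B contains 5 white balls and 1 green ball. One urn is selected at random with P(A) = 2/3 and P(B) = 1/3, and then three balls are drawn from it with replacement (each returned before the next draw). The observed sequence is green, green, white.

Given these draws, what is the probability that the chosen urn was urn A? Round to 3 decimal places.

0.924

For each hypothesis, P(data | H) works out to: P(data | urn A) = (6/8)(6/8)(2/8) = 0.14062; P(data | urn B) = (1/6)(1/6)(5/6) = 0.023148.
Weighting by the prior gives 2/3 · 0.14062 = 0.09375, 1/3 · 0.023148 = 0.007716; summing to 0.10147.
So P(urn A | data) = (0.09375) / (0.10147) = 0.92395.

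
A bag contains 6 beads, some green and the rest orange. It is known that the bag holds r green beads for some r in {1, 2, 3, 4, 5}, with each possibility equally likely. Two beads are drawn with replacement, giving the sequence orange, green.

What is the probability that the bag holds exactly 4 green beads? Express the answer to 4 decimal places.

Under each hypothesis, the probability of the observed sequence is: P(data | r = 1) = (5/6)(1/6) = 5/36; P(data | r = 2) = (4/6)(2/6) = 2/9; P(data | r = 3) = (3/6)(3/6) = 1/4; P(data | r = 4) = (2/6)(4/6) = 2/9; P(data | r = 5) = (1/6)(5/6) = 5/36.
Multiplying each by its prior: 1/5 · 5/36 = 1/36, 1/5 · 2/9 = 2/45, 1/5 · 1/4 = 1/20, 1/5 · 2/9 = 2/45, 1/5 · 5/36 = 1/36; these sum to 7/36.
Hence P(r = 4 | data) = (2/45) / (7/36) = 8/35.

0.2286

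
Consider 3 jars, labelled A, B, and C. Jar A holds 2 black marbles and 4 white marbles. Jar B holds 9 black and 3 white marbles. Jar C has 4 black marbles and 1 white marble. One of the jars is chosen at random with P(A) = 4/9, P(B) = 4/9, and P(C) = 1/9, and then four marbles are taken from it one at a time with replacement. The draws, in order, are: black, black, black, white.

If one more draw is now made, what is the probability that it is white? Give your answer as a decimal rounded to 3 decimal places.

0.308

The likelihood of the observed sequence under each hypothesis: P(data | jar A) = (2/6)(2/6)(2/6)(4/6) = 0.024691; P(data | jar B) = (9/12)(9/12)(9/12)(3/12) = 0.10547; P(data | jar C) = (4/5)(4/5)(4/5)(1/5) = 0.1024.
Multiplying each by its prior: 4/9 · 0.024691 = 0.010974, 4/9 · 0.10547 = 0.046875, 1/9 · 0.1024 = 0.011378; with total 0.069227.
The posterior is then P(jar A | data) = 0.15852, P(jar B | data) = 0.67712, P(jar C | data) = 0.16436.
The predictive probability is P(white next | data) = (2/3)(0.15852) + (1/4)(0.67712) + (1/5)(0.16436) = 0.30783.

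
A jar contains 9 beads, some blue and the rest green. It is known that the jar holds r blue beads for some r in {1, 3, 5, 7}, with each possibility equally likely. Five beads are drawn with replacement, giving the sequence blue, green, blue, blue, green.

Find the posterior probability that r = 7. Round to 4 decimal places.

Compute the likelihood of the observed sequence for each case: P(data | r = 1) = (1/9)(8/9)(1/9)(1/9)(8/9) = 0.0010838; P(data | r = 3) = (3/9)(6/9)(3/9)(3/9)(6/9) = 0.016461; P(data | r = 5) = (5/9)(4/9)(5/9)(5/9)(4/9) = 0.03387; P(data | r = 7) = (7/9)(2/9)(7/9)(7/9)(2/9) = 0.023235.
The prior-weighted likelihoods are 1/4 · 0.0010838 = 0.00027096, 1/4 · 0.016461 = 0.0041152, 1/4 · 0.03387 = 0.0084675, 1/4 · 0.023235 = 0.0058087; summing to 0.018662.
So P(r = 7 | data) = (0.0058087) / (0.018662) = 0.31125.

0.3113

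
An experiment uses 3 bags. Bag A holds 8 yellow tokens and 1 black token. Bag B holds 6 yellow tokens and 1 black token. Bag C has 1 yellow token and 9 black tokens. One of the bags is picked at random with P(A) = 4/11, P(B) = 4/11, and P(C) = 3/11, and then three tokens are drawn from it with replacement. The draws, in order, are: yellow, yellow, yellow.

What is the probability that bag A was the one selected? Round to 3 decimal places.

0.527

Compute the likelihood of the observed sequence for each case: P(data | bag A) = (8/9)(8/9)(8/9) = 0.70233; P(data | bag B) = (6/7)(6/7)(6/7) = 0.62974; P(data | bag C) = (1/10)(1/10)(1/10) = 0.001.
Weighting by the prior gives 4/11 · 0.70233 = 0.25539, 4/11 · 0.62974 = 0.229, 3/11 · 0.001 = 0.00027273; these sum to 0.48466.
So P(bag A | data) = (0.25539) / (0.48466) = 0.52695.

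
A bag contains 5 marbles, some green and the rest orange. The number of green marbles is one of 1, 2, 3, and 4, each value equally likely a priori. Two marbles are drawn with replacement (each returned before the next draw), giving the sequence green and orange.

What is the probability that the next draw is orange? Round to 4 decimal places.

Compute the likelihood of the observed sequence for each case: P(data | r = 1) = (1/5)(4/5) = 4/25; P(data | r = 2) = (2/5)(3/5) = 6/25; P(data | r = 3) = (3/5)(2/5) = 6/25; P(data | r = 4) = (4/5)(1/5) = 4/25.
Weighting by the prior gives 1/4 · 4/25 = 1/25, 1/4 · 6/25 = 3/50, 1/4 · 6/25 = 3/50, 1/4 · 4/25 = 1/25; these sum to 1/5.
The posterior is then P(r = 1 | data) = 1/5, P(r = 2 | data) = 3/10, P(r = 3 | data) = 3/10, P(r = 4 | data) = 1/5.
So P(orange next | data) = Σ P(orange next | H) P(H | data) = (4/5)(1/5) + (3/5)(3/10) + (2/5)(3/10) + (1/5)(1/5) = 1/2.

0.5000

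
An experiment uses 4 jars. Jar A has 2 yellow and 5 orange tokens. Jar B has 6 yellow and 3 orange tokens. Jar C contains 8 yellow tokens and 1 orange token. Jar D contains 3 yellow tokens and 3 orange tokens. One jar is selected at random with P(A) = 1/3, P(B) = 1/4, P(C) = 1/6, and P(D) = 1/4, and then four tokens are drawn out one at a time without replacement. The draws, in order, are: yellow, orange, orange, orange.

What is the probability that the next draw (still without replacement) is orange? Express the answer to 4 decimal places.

0.5031

Compute the likelihood of the observed sequence for each case: P(data | jar A) = (2/7)(5/6)(4/5)(3/4) = 1/7; P(data | jar B) = (6/9)(3/8)(2/7)(1/6) = 1/84; P(data | jar C) = (8/9)(1/8)(0/7) = 0; P(data | jar D) = (3/6)(3/5)(2/4)(1/3) = 1/20.
Multiplying each by its prior: 1/3 · 1/7 = 1/21, 1/4 · 1/84 = 1/336, 1/6 · 0 = 0, 1/4 · 1/20 = 1/80; summing to 53/840.
Normalising, the posterior is P(jar A | data) = 40/53, P(jar B | data) = 5/106, P(jar C | data) = 0, P(jar D | data) = 21/106.
The predictive probability is P(orange next | data) = (2/3)(40/53) + (0)(5/106) + (0)(21/106) = 80/159.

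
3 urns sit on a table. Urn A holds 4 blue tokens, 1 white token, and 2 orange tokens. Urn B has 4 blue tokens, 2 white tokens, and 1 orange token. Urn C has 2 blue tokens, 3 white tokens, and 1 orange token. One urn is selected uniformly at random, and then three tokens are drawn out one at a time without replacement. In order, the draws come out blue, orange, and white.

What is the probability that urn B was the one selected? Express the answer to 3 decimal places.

0.302

Under each hypothesis, the probability of the observed sequence is: P(data | urn A) = (4/7)(2/6)(1/5) = 0.038095; P(data | urn B) = (4/7)(1/6)(2/5) = 0.038095; P(data | urn C) = (2/6)(1/5)(3/4) = 0.05.
Weighting by the prior gives 1/3 · 0.038095 = 0.012698, 1/3 · 0.038095 = 0.012698, 1/3 · 0.05 = 0.016667; summing to 0.042063.
By Bayes' rule, P(urn B | data) = (0.012698) / (0.042063) = 0.30189.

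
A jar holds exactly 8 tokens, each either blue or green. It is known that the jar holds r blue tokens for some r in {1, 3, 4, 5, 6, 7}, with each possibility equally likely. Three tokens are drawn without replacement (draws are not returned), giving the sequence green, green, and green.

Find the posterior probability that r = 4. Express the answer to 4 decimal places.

0.0800

The likelihood of the observed sequence under each hypothesis: P(data | r = 1) = (7/8)(6/7)(5/6) = 5/8; P(data | r = 3) = (5/8)(4/7)(3/6) = 5/28; P(data | r = 4) = (4/8)(3/7)(2/6) = 1/14; P(data | r = 5) = (3/8)(2/7)(1/6) = 1/56; P(data | r = 6) = (2/8)(1/7)(0/6) = 0; P(data | r = 7) = (1/8)(0/7) = 0.
The prior-weighted likelihoods are 1/6 · 5/8 = 5/48, 1/6 · 5/28 = 5/168, 1/6 · 1/14 = 1/84, 1/6 · 1/56 = 1/336, 1/6 · 0 = 0, 1/6 · 0 = 0; these sum to 25/168.
So P(r = 4 | data) = (1/84) / (25/168) = 2/25.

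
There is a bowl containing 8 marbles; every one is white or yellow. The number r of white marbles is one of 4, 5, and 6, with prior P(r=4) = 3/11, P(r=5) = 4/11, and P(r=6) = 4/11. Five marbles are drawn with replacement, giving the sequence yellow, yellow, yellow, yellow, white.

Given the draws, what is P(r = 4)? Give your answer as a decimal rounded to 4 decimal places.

0.6052

The likelihood of the observed sequence under each hypothesis: P(data | r = 4) = (4/8)(4/8)(4/8)(4/8)(4/8) = 0.03125; P(data | r = 5) = (3/8)(3/8)(3/8)(3/8)(5/8) = 0.01236; P(data | r = 6) = (2/8)(2/8)(2/8)(2/8)(6/8) = 0.0029297.
The prior-weighted likelihoods are 3/11 · 0.03125 = 0.0085227, 4/11 · 0.01236 = 0.0044944, 4/11 · 0.0029297 = 0.0010653; with total 0.014082.
Hence P(r = 4 | data) = (0.0085227) / (0.014082) = 0.6052.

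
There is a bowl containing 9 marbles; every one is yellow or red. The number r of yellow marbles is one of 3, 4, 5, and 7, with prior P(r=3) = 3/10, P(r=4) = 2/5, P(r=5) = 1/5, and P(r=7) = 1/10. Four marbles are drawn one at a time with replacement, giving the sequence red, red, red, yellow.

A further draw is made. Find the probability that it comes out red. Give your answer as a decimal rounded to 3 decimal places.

0.583

Compute the likelihood of the observed sequence for each case: P(data | r = 3) = (6/9)(6/9)(6/9)(3/9) = 0.098765; P(data | r = 4) = (5/9)(5/9)(5/9)(4/9) = 0.076208; P(data | r = 5) = (4/9)(4/9)(4/9)(5/9) = 0.048773; P(data | r = 7) = (2/9)(2/9)(2/9)(7/9) = 0.0085353.
The prior-weighted likelihoods are 3/10 · 0.098765 = 0.02963, 2/5 · 0.076208 = 0.030483, 1/5 · 0.048773 = 0.0097546, 1/10 · 0.0085353 = 0.00085353; summing to 0.070721.
The posterior is then P(r = 3 | data) = 0.41897, P(r = 4 | data) = 0.43103, P(r = 5 | data) = 0.13793, P(r = 7 | data) = 0.012069.
The predictive probability is P(red next | data) = (2/3)(0.41897) + (5/9)(0.43103) + (4/9)(0.13793) + (2/9)(0.012069) = 0.58276.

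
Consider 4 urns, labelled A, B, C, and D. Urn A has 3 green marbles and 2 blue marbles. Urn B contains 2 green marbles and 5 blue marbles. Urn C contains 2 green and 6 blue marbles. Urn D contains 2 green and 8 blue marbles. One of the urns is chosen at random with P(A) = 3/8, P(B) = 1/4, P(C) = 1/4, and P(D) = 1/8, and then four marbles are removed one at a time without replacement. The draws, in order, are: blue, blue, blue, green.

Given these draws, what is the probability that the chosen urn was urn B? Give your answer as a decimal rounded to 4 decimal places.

Compute the likelihood of the observed sequence for each case: P(data | urn A) = (2/5)(1/4)(0/3) = 0; P(data | urn B) = (5/7)(4/6)(3/5)(2/4) = 1/7; P(data | urn C) = (6/8)(5/7)(4/6)(2/5) = 1/7; P(data | urn D) = (8/10)(7/9)(6/8)(2/7) = 2/15.
Weighting by the prior gives 3/8 · 0 = 0, 1/4 · 1/7 = 1/28, 1/4 · 1/7 = 1/28, 1/8 · 2/15 = 1/60; with total 37/420.
By Bayes' rule, P(urn B | data) = (1/28) / (37/420) = 15/37.

0.4054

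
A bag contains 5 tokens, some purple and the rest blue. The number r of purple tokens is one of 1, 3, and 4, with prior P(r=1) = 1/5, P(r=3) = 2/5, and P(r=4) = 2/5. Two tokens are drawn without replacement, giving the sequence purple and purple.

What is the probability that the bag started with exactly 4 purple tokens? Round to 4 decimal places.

0.6667

For each hypothesis, P(data | H) works out to: P(data | r = 1) = (1/5)(0/4) = 0; P(data | r = 3) = (3/5)(2/4) = 3/10; P(data | r = 4) = (4/5)(3/4) = 3/5.
Multiplying each by its prior: 1/5 · 0 = 0, 2/5 · 3/10 = 3/25, 2/5 · 3/5 = 6/25; these sum to 9/25.
So P(r = 4 | data) = (6/25) / (9/25) = 2/3.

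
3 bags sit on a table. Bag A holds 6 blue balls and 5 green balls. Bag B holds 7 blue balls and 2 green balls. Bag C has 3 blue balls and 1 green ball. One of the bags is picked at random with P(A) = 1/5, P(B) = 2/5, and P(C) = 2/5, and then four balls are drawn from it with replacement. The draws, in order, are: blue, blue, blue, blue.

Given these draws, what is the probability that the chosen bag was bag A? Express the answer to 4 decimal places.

The likelihood of the observed sequence under each hypothesis: P(data | bag A) = (6/11)(6/11)(6/11)(6/11) = 0.088519; P(data | bag B) = (7/9)(7/9)(7/9)(7/9) = 0.36595; P(data | bag C) = (3/4)(3/4)(3/4)(3/4) = 0.31641.
The prior-weighted likelihoods are 1/5 · 0.088519 = 0.017704, 2/5 · 0.36595 = 0.14638, 2/5 · 0.31641 = 0.12656; these sum to 0.29065.
So P(bag A | data) = (0.017704) / (0.29065) = 0.060912.

0.0609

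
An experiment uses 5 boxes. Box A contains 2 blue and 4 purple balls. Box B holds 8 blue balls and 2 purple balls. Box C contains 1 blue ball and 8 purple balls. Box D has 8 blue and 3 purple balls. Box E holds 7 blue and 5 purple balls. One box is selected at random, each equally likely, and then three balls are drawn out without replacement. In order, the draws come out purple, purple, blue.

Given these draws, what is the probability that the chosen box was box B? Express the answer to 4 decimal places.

For each hypothesis, P(data | H) works out to: P(data | box A) = (4/6)(3/5)(2/4) = 0.2; P(data | box B) = (2/10)(1/9)(8/8) = 0.022222; P(data | box C) = (8/9)(7/8)(1/7) = 0.11111; P(data | box D) = (3/11)(2/10)(8/9) = 0.048485; P(data | box E) = (5/12)(4/11)(7/10) = 0.10606.
Multiplying each by its prior: 1/5 · 0.2 = 0.04, 1/5 · 0.022222 = 0.0044444, 1/5 · 0.11111 = 0.022222, 1/5 · 0.048485 = 0.009697, 1/5 · 0.10606 = 0.021212; summing to 0.097576.
Hence P(box B | data) = (0.0044444) / (0.097576) = 0.045549.

0.0455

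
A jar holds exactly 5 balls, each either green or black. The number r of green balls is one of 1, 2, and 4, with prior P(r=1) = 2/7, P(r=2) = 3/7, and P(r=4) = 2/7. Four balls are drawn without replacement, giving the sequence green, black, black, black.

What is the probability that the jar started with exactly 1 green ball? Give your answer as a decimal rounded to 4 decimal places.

0.5714

For each hypothesis, P(data | H) works out to: P(data | r = 1) = (1/5)(4/4)(3/3)(2/2) = 1/5; P(data | r = 2) = (2/5)(3/4)(2/3)(1/2) = 1/10; P(data | r = 4) = (4/5)(1/4)(0/3) = 0.
Weighting by the prior gives 2/7 · 1/5 = 2/35, 3/7 · 1/10 = 3/70, 2/7 · 0 = 0; summing to 1/10.
Hence P(r = 1 | data) = (2/35) / (1/10) = 4/7.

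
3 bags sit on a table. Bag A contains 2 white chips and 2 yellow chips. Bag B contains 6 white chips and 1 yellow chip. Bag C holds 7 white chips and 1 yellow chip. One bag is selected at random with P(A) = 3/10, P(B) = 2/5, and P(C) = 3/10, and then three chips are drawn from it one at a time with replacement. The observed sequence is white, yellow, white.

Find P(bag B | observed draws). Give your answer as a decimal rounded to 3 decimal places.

0.388

Under each hypothesis, the probability of the observed sequence is: P(data | bag A) = (2/4)(2/4)(2/4) = 0.125; P(data | bag B) = (6/7)(1/7)(6/7) = 0.10496; P(data | bag C) = (7/8)(1/8)(7/8) = 0.095703.
The prior-weighted likelihoods are 3/10 · 0.125 = 0.0375, 2/5 · 0.10496 = 0.041983, 3/10 · 0.095703 = 0.028711; summing to 0.10819.
Therefore the posterior P(bag B | data) = (0.041983) / (0.10819) = 0.38803.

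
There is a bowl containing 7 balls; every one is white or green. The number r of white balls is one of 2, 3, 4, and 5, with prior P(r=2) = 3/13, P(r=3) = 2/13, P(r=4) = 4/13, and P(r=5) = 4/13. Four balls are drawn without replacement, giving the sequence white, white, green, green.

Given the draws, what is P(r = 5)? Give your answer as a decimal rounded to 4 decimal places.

0.2247

Compute the likelihood of the observed sequence for each case: P(data | r = 2) = (2/7)(1/6)(5/5)(4/4) = 0.047619; P(data | r = 3) = (3/7)(2/6)(4/5)(3/4) = 0.085714; P(data | r = 4) = (4/7)(3/6)(3/5)(2/4) = 0.085714; P(data | r = 5) = (5/7)(4/6)(2/5)(1/4) = 0.047619.
Multiplying each by its prior: 3/13 · 0.047619 = 0.010989, 2/13 · 0.085714 = 0.013187, 4/13 · 0.085714 = 0.026374, 4/13 · 0.047619 = 0.014652; these sum to 0.065201.
By Bayes' rule, P(r = 5 | data) = (0.014652) / (0.065201) = 0.22472.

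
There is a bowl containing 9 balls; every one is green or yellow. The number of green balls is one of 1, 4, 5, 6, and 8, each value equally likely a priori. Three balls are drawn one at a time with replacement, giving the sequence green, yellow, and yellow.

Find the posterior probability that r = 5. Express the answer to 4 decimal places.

Under each hypothesis, the probability of the observed sequence is: P(data | r = 1) = (1/9)(8/9)(8/9) = 0.087791; P(data | r = 4) = (4/9)(5/9)(5/9) = 0.13717; P(data | r = 5) = (5/9)(4/9)(4/9) = 0.10974; P(data | r = 6) = (6/9)(3/9)(3/9) = 0.074074; P(data | r = 8) = (8/9)(1/9)(1/9) = 0.010974.
The prior-weighted likelihoods are 1/5 · 0.087791 = 0.017558, 1/5 · 0.13717 = 0.027435, 1/5 · 0.10974 = 0.021948, 1/5 · 0.074074 = 0.014815, 1/5 · 0.010974 = 0.0021948; summing to 0.083951.
By Bayes' rule, P(r = 5 | data) = (0.021948) / (0.083951) = 0.26144.

0.2614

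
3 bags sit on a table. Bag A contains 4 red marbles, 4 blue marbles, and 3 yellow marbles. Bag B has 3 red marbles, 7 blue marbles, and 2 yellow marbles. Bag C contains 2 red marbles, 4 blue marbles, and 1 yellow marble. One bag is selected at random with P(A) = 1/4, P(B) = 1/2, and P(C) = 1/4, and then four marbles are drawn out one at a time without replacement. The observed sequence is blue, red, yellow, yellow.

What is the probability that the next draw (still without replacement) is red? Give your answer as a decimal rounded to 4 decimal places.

Under each hypothesis, the probability of the observed sequence is: P(data | bag A) = (4/11)(4/10)(3/9)(2/8) = 0.012121; P(data | bag B) = (7/12)(3/11)(2/10)(1/9) = 0.0035354; P(data | bag C) = (4/7)(2/6)(1/5)(0/4) = 0.
Multiplying each by its prior: 1/4 · 0.012121 = 0.0030303, 1/2 · 0.0035354 = 0.0017677, 1/4 · 0 = 0; summing to 0.004798.
Normalising, the posterior is P(bag A | data) = 0.63158, P(bag B | data) = 0.36842, P(bag C | data) = 0.
The predictive probability is P(red next | data) = (3/7)(0.63158) + (1/4)(0.36842) = 0.36278.

0.3628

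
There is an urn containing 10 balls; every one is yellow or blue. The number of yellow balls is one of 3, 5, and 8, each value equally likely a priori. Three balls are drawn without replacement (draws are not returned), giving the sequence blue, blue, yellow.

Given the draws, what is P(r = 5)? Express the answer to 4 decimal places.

0.4132

For each hypothesis, P(data | H) works out to: P(data | r = 3) = (7/10)(6/9)(3/8) = 0.175; P(data | r = 5) = (5/10)(4/9)(5/8) = 0.13889; P(data | r = 8) = (2/10)(1/9)(8/8) = 0.022222.
Weighting by the prior gives 1/3 · 0.175 = 0.058333, 1/3 · 0.13889 = 0.046296, 1/3 · 0.022222 = 0.0074074; summing to 0.11204.
So P(r = 5 | data) = (0.046296) / (0.11204) = 0.41322.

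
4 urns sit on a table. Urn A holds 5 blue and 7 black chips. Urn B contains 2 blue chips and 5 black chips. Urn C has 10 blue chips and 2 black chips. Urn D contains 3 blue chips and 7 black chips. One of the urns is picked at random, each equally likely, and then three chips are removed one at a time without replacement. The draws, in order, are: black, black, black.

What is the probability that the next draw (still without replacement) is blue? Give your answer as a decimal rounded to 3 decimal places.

Under each hypothesis, the probability of the observed sequence is: P(data | urn A) = (7/12)(6/11)(5/10) = 0.15909; P(data | urn B) = (5/7)(4/6)(3/5) = 0.28571; P(data | urn C) = (2/12)(1/11)(0/10) = 0; P(data | urn D) = (7/10)(6/9)(5/8) = 0.29167.
Weighting by the prior gives 1/4 · 0.15909 = 0.039773, 1/4 · 0.28571 = 0.071429, 1/4 · 0 = 0, 1/4 · 0.29167 = 0.072917; summing to 0.18412.
Dividing through by the total gives posterior P(urn A | data) = 0.21602, P(urn B | data) = 0.38795, P(urn C | data) = 0, P(urn D | data) = 0.39603.
Averaging over the posterior, P(blue next | data) = (5/9)(0.21602) + (1/2)(0.38795) + (3/7)(0.39603) = 0.48371.

0.484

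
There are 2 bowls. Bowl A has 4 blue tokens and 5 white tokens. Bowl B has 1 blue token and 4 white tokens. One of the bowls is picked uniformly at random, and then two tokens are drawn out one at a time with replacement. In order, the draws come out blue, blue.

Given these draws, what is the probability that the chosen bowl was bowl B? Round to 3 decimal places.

Under each hypothesis, the probability of the observed sequence is: P(data | bowl A) = (4/9)(4/9) = 0.19753; P(data | bowl B) = (1/5)(1/5) = 0.04.
Multiplying each by its prior: 1/2 · 0.19753 = 0.098765, 1/2 · 0.04 = 0.02; with total 0.11877.
Therefore the posterior P(bowl B | data) = (0.02) / (0.11877) = 0.1684.

0.168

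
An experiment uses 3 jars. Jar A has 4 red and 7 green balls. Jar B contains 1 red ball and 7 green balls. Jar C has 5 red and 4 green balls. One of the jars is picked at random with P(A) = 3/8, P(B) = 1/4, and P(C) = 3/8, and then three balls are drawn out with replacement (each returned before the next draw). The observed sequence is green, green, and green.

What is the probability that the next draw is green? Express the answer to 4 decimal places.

0.7496

Under each hypothesis, the probability of the observed sequence is: P(data | jar A) = (7/11)(7/11)(7/11) = 0.2577; P(data | jar B) = (7/8)(7/8)(7/8) = 0.66992; P(data | jar C) = (4/9)(4/9)(4/9) = 0.087791.
Multiplying each by its prior: 3/8 · 0.2577 = 0.096638, 1/4 · 0.66992 = 0.16748, 3/8 · 0.087791 = 0.032922; with total 0.29704.
Normalising, the posterior is P(jar A | data) = 0.32534, P(jar B | data) = 0.56383, P(jar C | data) = 0.11083.
So P(green next | data) = Σ P(green next | H) P(H | data) = (7/11)(0.32534) + (7/8)(0.56383) + (4/9)(0.11083) = 0.74964.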